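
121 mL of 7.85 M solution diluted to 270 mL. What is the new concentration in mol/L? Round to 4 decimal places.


Dilution: M1*V1 = M2*V2, solve for M2.
M2 = M1*V1 / V2
M2 = 7.85 * 121 / 270
M2 = 949.85 / 270
M2 = 3.51796296 mol/L, rounded to 4 dp:

3.5180 mol/L


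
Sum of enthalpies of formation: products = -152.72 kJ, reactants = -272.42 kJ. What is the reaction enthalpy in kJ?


dH_rxn = sum(dH_f products) - sum(dH_f reactants)
dH_rxn = -152.72 - (-272.42)
dH_rxn = 119.7 kJ:

119.70 kJ


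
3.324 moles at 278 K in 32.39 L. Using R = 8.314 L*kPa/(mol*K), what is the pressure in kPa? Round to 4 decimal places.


PV = nRT, solve for P = nRT / V.
nRT = 3.324 * 8.314 * 278 = 7682.7346
P = 7682.7346 / 32.39
P = 237.1946465 kPa, rounded to 4 dp:

237.1946 kPa


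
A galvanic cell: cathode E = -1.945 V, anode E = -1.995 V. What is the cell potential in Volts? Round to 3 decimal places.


Standard cell potential: E_cell = E_cathode - E_anode.
E_cell = -1.945 - (-1.995)
E_cell = 0.05 V, rounded to 3 dp:

0.050 V


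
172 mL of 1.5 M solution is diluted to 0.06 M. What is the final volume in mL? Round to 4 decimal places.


Dilution: M1*V1 = M2*V2, solve for V2.
V2 = M1*V1 / M2
V2 = 1.5 * 172 / 0.06
V2 = 258.0 / 0.06
V2 = 4300.0 mL, rounded to 4 dp:

4300.0000 mL


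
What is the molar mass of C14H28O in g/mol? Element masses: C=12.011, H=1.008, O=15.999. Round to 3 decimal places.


M = sum(count * atomic_mass) over atoms.
M = 14*12.011 + 28*1.008 + 1*15.999
M = 168.154 + 28.224 + 15.999
M = 212.377 g/mol, rounded to 3 dp:

212.377 g/mol


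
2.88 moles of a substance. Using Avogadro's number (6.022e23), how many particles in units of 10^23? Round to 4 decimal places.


N = n * NA, then divide by 1e23 for the requested units.
N / 1e23 = n * 6.022
N / 1e23 = 2.88 * 6.022
N / 1e23 = 17.34336, rounded to 4 dp:

17.3434


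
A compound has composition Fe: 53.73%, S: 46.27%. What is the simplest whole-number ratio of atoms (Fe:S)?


Assume 100 g of compound, divide each mass% by atomic mass to get moles, then normalize by the smallest to get a raw atom ratio.
Moles per 100 g: Fe: 53.73/55.845 = 0.9621, S: 46.27/32.065 = 1.443
Raw ratio (divide by min = 0.9621): Fe: 1.0, S: 1.5
Multiply by 2 to clear fractions: Fe: 2.0 ~= 2, S: 3.0 ~= 3
Reduce by GCD to get the simplest whole-number ratio:

2:3


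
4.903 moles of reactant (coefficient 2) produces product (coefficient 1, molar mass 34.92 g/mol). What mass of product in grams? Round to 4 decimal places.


Use the coefficient ratio to convert reactant moles to product moles, then multiply by the product's molar mass.
moles_P = moles_R * (coeff_P / coeff_R) = 4.903 * (1/2) = 2.4515
mass_P = moles_P * M_P = 2.4515 * 34.92
mass_P = 85.60638 g, rounded to 4 dp:

85.6064 g


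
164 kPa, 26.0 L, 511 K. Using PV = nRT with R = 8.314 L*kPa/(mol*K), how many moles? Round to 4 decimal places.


PV = nRT, solve for n = PV / (RT).
PV = 164 * 26.0 = 4264.0
RT = 8.314 * 511 = 4248.454
n = 4264.0 / 4248.454
n = 1.00365921 mol, rounded to 4 dp:

1.0037 mol


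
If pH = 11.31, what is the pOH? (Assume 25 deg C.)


At 25 deg C, pH + pOH = 14.
pOH = 14 - pH = 14 - 11.31
pOH = 2.69:

2.69


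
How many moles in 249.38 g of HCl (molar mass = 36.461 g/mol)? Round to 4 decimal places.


n = mass / M
n = 249.38 / 36.461
n = 6.83963687 mol, rounded to 4 dp:

6.8396 mol


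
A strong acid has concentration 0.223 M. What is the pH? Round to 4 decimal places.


A strong acid dissociates completely, so [H+] equals the given concentration.
pH = -log10([H+]) = -log10(0.223)
pH = 0.65169514, rounded to 4 dp:

0.6517


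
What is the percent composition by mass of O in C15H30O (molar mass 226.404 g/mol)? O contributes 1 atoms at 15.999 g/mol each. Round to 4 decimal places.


pct = 100 * (n_elem * M_elem) / M_total
mass_contribution = 1 * 15.999 = 15.999 g/mol
pct = 100 * 15.999 / 226.404
pct = 7.06657126 %, rounded to 4 dp:

7.0666 %


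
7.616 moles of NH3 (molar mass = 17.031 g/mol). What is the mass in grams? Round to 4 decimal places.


mass = n * M
mass = 7.616 * 17.031
mass = 129.708096 g, rounded to 4 dp:

129.7081 g


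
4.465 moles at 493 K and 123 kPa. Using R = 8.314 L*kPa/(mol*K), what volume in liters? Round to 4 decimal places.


PV = nRT, solve for V = nRT / P.
nRT = 4.465 * 8.314 * 493 = 18301.1509
V = 18301.1509 / 123
V = 148.78984472 L, rounded to 4 dp:

148.7898 L


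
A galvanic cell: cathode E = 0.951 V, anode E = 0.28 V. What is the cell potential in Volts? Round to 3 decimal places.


Standard cell potential: E_cell = E_cathode - E_anode.
E_cell = 0.951 - (0.28)
E_cell = 0.671 V, rounded to 3 dp:

0.671 V


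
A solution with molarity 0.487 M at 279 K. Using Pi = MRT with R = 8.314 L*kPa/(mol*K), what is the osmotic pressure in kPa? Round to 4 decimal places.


Osmotic pressure (van't Hoff): Pi = M*R*T.
RT = 8.314 * 279 = 2319.606
Pi = 0.487 * 2319.606
Pi = 1129.648122 kPa, rounded to 4 dp:

1129.6481 kPa


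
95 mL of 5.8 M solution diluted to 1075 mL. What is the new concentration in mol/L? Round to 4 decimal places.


Dilution: M1*V1 = M2*V2, solve for M2.
M2 = M1*V1 / V2
M2 = 5.8 * 95 / 1075
M2 = 551.0 / 1075
M2 = 0.51255814 mol/L, rounded to 4 dp:

0.5126 mol/L


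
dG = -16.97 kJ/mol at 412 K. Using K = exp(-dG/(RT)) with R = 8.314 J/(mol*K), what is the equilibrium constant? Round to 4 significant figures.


dG is in kJ/mol; multiply by 1000 to match R in J/(mol*K).
RT = 8.314 * 412 = 3425.368 J/mol
exponent = -dG*1000 / (RT) = -(-16.97*1000) / 3425.368 = 4.95421222
K = exp(4.95421222)
K = 141.77088, rounded to 4 significant figures:

141.8


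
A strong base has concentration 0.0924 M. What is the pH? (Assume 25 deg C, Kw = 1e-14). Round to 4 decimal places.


A strong base dissociates completely, so [OH-] equals the given concentration.
pOH = -log10([OH-]) = -log10(0.0924) = 1.034328
pH = 14 - pOH = 14 - 1.034328
pH = 12.965672, rounded to 4 dp:

12.9657


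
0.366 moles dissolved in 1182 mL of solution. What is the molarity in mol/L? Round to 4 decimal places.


Convert volume to liters: V_L = V_mL / 1000.
V_L = 1182 / 1000 = 1.182 L
M = n / V_L = 0.366 / 1.182
M = 0.30964467 mol/L, rounded to 4 dp:

0.3096 mol/L


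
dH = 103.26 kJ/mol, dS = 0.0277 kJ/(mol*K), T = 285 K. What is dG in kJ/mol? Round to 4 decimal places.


Gibbs: dG = dH - T*dS (consistent units, dS already in kJ/(mol*K)).
T*dS = 285 * 0.0277 = 7.8945
dG = 103.26 - (7.8945)
dG = 95.3655 kJ/mol, rounded to 4 dp:

95.3655 kJ/mol


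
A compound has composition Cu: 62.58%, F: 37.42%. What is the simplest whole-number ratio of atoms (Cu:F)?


Assume 100 g of compound, divide each mass% by atomic mass to get moles, then normalize by the smallest to get a raw atom ratio.
Moles per 100 g: Cu: 62.58/63.546 = 0.9848, F: 37.42/18.998 = 1.9697
Raw ratio (divide by min = 0.9848): Cu: 1.0, F: 2.0
Multiply by 1 to clear fractions: Cu: 1.0 ~= 1, F: 2.0 ~= 2
Reduce by GCD to get the simplest whole-number ratio:

1:2


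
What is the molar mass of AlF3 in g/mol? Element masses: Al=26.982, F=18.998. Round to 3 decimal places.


M = sum(count * atomic_mass) over atoms.
M = 1*26.982 + 3*18.998
M = 26.982 + 56.994
M = 83.976 g/mol, rounded to 3 dp:

83.976 g/mol


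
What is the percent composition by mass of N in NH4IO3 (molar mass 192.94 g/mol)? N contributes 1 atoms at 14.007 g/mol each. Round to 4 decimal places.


pct = 100 * (n_elem * M_elem) / M_total
mass_contribution = 1 * 14.007 = 14.007 g/mol
pct = 100 * 14.007 / 192.94
pct = 7.25976988 %, rounded to 4 dp:

7.2598 %


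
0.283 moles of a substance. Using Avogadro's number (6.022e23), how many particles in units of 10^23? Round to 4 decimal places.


N = n * NA, then divide by 1e23 for the requested units.
N / 1e23 = n * 6.022
N / 1e23 = 0.283 * 6.022
N / 1e23 = 1.704226, rounded to 4 dp:

1.7042


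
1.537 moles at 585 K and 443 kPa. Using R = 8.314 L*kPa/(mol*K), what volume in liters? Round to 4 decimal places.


PV = nRT, solve for V = nRT / P.
nRT = 1.537 * 8.314 * 585 = 7475.4915
V = 7475.4915 / 443
V = 16.87469865 L, rounded to 4 dp:

16.8747 L


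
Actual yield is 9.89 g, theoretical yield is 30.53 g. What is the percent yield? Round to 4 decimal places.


% yield = 100 * actual / theoretical
% yield = 100 * 9.89 / 30.53
% yield = 32.3943662 %, rounded to 4 dp:

32.3944 %


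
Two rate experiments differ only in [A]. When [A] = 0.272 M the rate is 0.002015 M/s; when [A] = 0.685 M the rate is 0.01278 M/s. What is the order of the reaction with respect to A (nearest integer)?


Rate is proportional to [A]^n, so rate2/rate1 = ([A]2/[A]1)^n. Take logs to solve for n.
rate2/rate1 = 0.01278 / 0.002015 = 6.3424
[A]2/[A]1 = 0.685 / 0.272 = 2.5184
n = ln(6.3424) / ln(2.5184) = 2.0
Nearest integer order:

2


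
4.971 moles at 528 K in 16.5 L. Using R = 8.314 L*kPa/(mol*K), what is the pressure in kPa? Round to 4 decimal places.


PV = nRT, solve for P = nRT / V.
nRT = 4.971 * 8.314 * 528 = 21821.656
P = 21821.656 / 16.5
P = 1322.52460606 kPa, rounded to 4 dp:

1322.5246 kPa


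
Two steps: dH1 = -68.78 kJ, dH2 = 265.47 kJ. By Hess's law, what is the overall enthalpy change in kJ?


Hess's law: enthalpy is a state function, so add the step enthalpies.
dH_total = dH1 + dH2 = -68.78 + (265.47)
dH_total = 196.69 kJ:

196.69 kJ


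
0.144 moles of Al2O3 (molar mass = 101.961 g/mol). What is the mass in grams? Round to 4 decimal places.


mass = n * M
mass = 0.144 * 101.961
mass = 14.682384 g, rounded to 4 dp:

14.6824 g


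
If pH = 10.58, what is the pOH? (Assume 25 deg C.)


At 25 deg C, pH + pOH = 14.
pOH = 14 - pH = 14 - 10.58
pOH = 3.42:

3.42


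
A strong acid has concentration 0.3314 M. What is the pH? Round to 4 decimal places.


A strong acid dissociates completely, so [H+] equals the given concentration.
pH = -log10([H+]) = -log10(0.3314)
pH = 0.4796475, rounded to 4 dp:

0.4796


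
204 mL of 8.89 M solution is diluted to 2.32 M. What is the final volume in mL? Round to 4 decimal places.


Dilution: M1*V1 = M2*V2, solve for V2.
V2 = M1*V1 / M2
V2 = 8.89 * 204 / 2.32
V2 = 1813.56 / 2.32
V2 = 781.70689655 mL, rounded to 4 dp:

781.7069 mL


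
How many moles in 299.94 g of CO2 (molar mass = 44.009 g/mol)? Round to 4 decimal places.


n = mass / M
n = 299.94 / 44.009
n = 6.81542412 mol, rounded to 4 dp:

6.8154 mol


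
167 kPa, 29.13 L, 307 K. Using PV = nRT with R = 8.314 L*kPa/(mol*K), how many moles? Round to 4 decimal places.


PV = nRT, solve for n = PV / (RT).
PV = 167 * 29.13 = 4864.71
RT = 8.314 * 307 = 2552.398
n = 4864.71 / 2552.398
n = 1.90593708 mol, rounded to 4 dp:

1.9059 mol


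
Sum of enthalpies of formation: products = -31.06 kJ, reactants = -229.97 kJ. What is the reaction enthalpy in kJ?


dH_rxn = sum(dH_f products) - sum(dH_f reactants)
dH_rxn = -31.06 - (-229.97)
dH_rxn = 198.91 kJ:

198.91 kJ


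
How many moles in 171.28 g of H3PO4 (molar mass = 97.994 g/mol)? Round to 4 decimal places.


n = mass / M
n = 171.28 / 97.994
n = 1.74786211 mol, rounded to 4 dp:

1.7479 mol


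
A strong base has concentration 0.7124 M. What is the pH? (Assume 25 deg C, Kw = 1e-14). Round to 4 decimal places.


A strong base dissociates completely, so [OH-] equals the given concentration.
pOH = -log10([OH-]) = -log10(0.7124) = 0.147276
pH = 14 - pOH = 14 - 0.147276
pH = 13.852724, rounded to 4 dp:

13.8527


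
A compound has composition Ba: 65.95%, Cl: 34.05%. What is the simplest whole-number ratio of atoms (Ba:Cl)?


Assume 100 g of compound, divide each mass% by atomic mass to get moles, then normalize by the smallest to get a raw atom ratio.
Moles per 100 g: Ba: 65.95/137.327 = 0.4802, Cl: 34.05/35.453 = 0.9604
Raw ratio (divide by min = 0.4802): Ba: 1.0, Cl: 2.0
Multiply by 1 to clear fractions: Ba: 1.0 ~= 1, Cl: 2.0 ~= 2
Reduce by GCD to get the simplest whole-number ratio:

1:2


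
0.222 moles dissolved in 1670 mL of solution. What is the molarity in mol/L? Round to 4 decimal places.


Convert volume to liters: V_L = V_mL / 1000.
V_L = 1670 / 1000 = 1.67 L
M = n / V_L = 0.222 / 1.67
M = 0.13293413 mol/L, rounded to 4 dp:

0.1329 mol/L


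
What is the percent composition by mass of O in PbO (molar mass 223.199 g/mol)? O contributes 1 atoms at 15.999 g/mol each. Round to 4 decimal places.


pct = 100 * (n_elem * M_elem) / M_total
mass_contribution = 1 * 15.999 = 15.999 g/mol
pct = 100 * 15.999 / 223.199
pct = 7.16804287 %, rounded to 4 dp:

7.1680 %


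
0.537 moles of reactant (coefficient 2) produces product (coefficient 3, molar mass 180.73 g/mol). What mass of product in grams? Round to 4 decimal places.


Use the coefficient ratio to convert reactant moles to product moles, then multiply by the product's molar mass.
moles_P = moles_R * (coeff_P / coeff_R) = 0.537 * (3/2) = 0.8055
mass_P = moles_P * M_P = 0.8055 * 180.73
mass_P = 145.578015 g, rounded to 4 dp:

145.5780 g


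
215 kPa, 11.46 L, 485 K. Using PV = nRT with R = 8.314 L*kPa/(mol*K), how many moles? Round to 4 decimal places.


PV = nRT, solve for n = PV / (RT).
PV = 215 * 11.46 = 2463.9
RT = 8.314 * 485 = 4032.29
n = 2463.9 / 4032.29
n = 0.61104236 mol, rounded to 4 dp:

0.6110 mol


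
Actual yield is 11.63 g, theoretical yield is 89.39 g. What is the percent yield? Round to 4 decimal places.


% yield = 100 * actual / theoretical
% yield = 100 * 11.63 / 89.39
% yield = 13.01040385 %, rounded to 4 dp:

13.0104 %


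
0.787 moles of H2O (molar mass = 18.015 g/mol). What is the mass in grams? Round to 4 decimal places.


mass = n * M
mass = 0.787 * 18.015
mass = 14.177805 g, rounded to 4 dp:

14.1778 g


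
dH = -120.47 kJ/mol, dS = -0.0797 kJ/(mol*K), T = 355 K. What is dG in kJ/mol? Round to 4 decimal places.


Gibbs: dG = dH - T*dS (consistent units, dS already in kJ/(mol*K)).
T*dS = 355 * -0.0797 = -28.2935
dG = -120.47 - (-28.2935)
dG = -92.1765 kJ/mol, rounded to 4 dp:

-92.1765 kJ/mol


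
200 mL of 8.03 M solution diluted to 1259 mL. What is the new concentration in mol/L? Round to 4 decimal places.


Dilution: M1*V1 = M2*V2, solve for M2.
M2 = M1*V1 / V2
M2 = 8.03 * 200 / 1259
M2 = 1606.0 / 1259
M2 = 1.27561557 mol/L, rounded to 4 dp:

1.2756 mol/L


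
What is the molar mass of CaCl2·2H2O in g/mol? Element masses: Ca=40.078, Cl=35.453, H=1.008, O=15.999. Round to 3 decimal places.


M = sum(count * atomic_mass) over atoms.
M = 1*40.078 + 2*35.453 + 4*1.008 + 2*15.999
M = 40.078 + 70.906 + 4.032 + 31.998
M = 147.014 g/mol, rounded to 3 dp:

147.014 g/mol


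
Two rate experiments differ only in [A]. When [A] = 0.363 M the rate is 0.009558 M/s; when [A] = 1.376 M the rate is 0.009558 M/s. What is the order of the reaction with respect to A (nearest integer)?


Rate is proportional to [A]^n, so rate2/rate1 = ([A]2/[A]1)^n. Take logs to solve for n.
rate2/rate1 = 0.009558 / 0.009558 = 1.0
[A]2/[A]1 = 1.376 / 0.363 = 3.7906
n = ln(1.0) / ln(3.7906) = 0.0
Nearest integer order:

0


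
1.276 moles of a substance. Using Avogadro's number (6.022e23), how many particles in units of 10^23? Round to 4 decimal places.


N = n * NA, then divide by 1e23 for the requested units.
N / 1e23 = n * 6.022
N / 1e23 = 1.276 * 6.022
N / 1e23 = 7.684072, rounded to 4 dp:

7.6841


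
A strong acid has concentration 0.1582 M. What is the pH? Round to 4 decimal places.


A strong acid dissociates completely, so [H+] equals the given concentration.
pH = -log10([H+]) = -log10(0.1582)
pH = 0.80079352, rounded to 4 dp:

0.8008


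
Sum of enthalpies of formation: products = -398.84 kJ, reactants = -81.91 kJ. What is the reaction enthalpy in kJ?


dH_rxn = sum(dH_f products) - sum(dH_f reactants)
dH_rxn = -398.84 - (-81.91)
dH_rxn = -316.93 kJ:

-316.93 kJ


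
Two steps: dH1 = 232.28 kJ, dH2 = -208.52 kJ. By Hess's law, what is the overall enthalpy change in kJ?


Hess's law: enthalpy is a state function, so add the step enthalpies.
dH_total = dH1 + dH2 = 232.28 + (-208.52)
dH_total = 23.76 kJ:

23.76 kJ


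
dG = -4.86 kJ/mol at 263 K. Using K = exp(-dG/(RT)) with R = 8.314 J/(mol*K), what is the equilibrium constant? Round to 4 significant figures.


dG is in kJ/mol; multiply by 1000 to match R in J/(mol*K).
RT = 8.314 * 263 = 2186.582 J/mol
exponent = -dG*1000 / (RT) = -(-4.86*1000) / 2186.582 = 2.22264704
K = exp(2.22264704)
K = 9.2317353, rounded to 4 significant figures:

9.232


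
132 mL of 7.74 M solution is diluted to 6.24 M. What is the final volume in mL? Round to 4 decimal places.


Dilution: M1*V1 = M2*V2, solve for V2.
V2 = M1*V1 / M2
V2 = 7.74 * 132 / 6.24
V2 = 1021.68 / 6.24
V2 = 163.73076923 mL, rounded to 4 dp:

163.7308 mL


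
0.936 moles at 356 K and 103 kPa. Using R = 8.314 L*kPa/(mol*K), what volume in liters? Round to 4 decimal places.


PV = nRT, solve for V = nRT / P.
nRT = 0.936 * 8.314 * 356 = 2770.3578
V = 2770.3578 / 103
V = 26.89667767 L, rounded to 4 dp:

26.8967 L


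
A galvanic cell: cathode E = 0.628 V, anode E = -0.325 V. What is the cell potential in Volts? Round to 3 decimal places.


Standard cell potential: E_cell = E_cathode - E_anode.
E_cell = 0.628 - (-0.325)
E_cell = 0.953 V, rounded to 3 dp:

0.953 V


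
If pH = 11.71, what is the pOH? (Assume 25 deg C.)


At 25 deg C, pH + pOH = 14.
pOH = 14 - pH = 14 - 11.71
pOH = 2.29:

2.29


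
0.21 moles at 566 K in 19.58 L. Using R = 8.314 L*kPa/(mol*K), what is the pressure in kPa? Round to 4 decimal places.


PV = nRT, solve for P = nRT / V.
nRT = 0.21 * 8.314 * 566 = 988.202
P = 988.202 / 19.58
P = 50.46996936 kPa, rounded to 4 dp:

50.4700 kPa


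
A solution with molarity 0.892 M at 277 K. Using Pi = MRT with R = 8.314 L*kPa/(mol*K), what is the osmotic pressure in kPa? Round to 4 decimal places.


Osmotic pressure (van't Hoff): Pi = M*R*T.
RT = 8.314 * 277 = 2302.978
Pi = 0.892 * 2302.978
Pi = 2054.256376 kPa, rounded to 4 dp:

2054.2564 kPa


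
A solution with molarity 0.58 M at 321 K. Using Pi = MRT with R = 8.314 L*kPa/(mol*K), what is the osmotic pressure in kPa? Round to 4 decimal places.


Osmotic pressure (van't Hoff): Pi = M*R*T.
RT = 8.314 * 321 = 2668.794
Pi = 0.58 * 2668.794
Pi = 1547.90052 kPa, rounded to 4 dp:

1547.9005 kPa


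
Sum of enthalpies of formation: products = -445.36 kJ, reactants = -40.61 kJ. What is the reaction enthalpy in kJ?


dH_rxn = sum(dH_f products) - sum(dH_f reactants)
dH_rxn = -445.36 - (-40.61)
dH_rxn = -404.75 kJ:

-404.75 kJ


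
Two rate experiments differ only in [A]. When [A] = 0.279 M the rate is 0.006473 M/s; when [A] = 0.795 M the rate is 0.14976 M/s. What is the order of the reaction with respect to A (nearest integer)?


Rate is proportional to [A]^n, so rate2/rate1 = ([A]2/[A]1)^n. Take logs to solve for n.
rate2/rate1 = 0.14976 / 0.006473 = 23.1361
[A]2/[A]1 = 0.795 / 0.279 = 2.8495
n = ln(23.1361) / ln(2.8495) = 3.0
Nearest integer order:

3


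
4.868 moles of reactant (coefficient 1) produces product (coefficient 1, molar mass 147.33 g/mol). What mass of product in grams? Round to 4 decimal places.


Use the coefficient ratio to convert reactant moles to product moles, then multiply by the product's molar mass.
moles_P = moles_R * (coeff_P / coeff_R) = 4.868 * (1/1) = 4.868
mass_P = moles_P * M_P = 4.868 * 147.33
mass_P = 717.20244 g, rounded to 4 dp:

717.2024 g


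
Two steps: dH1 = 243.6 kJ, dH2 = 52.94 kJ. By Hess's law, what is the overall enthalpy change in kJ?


Hess's law: enthalpy is a state function, so add the step enthalpies.
dH_total = dH1 + dH2 = 243.6 + (52.94)
dH_total = 296.54 kJ:

296.54 kJ


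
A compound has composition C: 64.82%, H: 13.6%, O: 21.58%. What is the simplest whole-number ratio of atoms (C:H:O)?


Assume 100 g of compound, divide each mass% by atomic mass to get moles, then normalize by the smallest to get a raw atom ratio.
Moles per 100 g: C: 64.82/12.011 = 5.3967, H: 13.6/1.008 = 13.4921, O: 21.58/15.999 = 1.3488
Raw ratio (divide by min = 1.3488): C: 4.001, H: 10.003, O: 1.0
Multiply by 1 to clear fractions: C: 4.001 ~= 4, H: 10.003 ~= 10, O: 1.0 ~= 1
Reduce by GCD to get the simplest whole-number ratio:

4:10:1


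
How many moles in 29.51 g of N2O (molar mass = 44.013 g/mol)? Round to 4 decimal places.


n = mass / M
n = 29.51 / 44.013
n = 0.67048372 mol, rounded to 4 dp:

0.6705 mol


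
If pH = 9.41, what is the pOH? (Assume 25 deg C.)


At 25 deg C, pH + pOH = 14.
pOH = 14 - pH = 14 - 9.41
pOH = 4.59:

4.59


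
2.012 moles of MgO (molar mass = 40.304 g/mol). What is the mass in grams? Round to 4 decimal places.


mass = n * M
mass = 2.012 * 40.304
mass = 81.091648 g, rounded to 4 dp:

81.0916 g


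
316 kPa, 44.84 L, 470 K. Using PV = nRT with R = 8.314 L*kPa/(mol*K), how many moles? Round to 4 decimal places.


PV = nRT, solve for n = PV / (RT).
PV = 316 * 44.84 = 14169.44
RT = 8.314 * 470 = 3907.58
n = 14169.44 / 3907.58
n = 3.62614201 mol, rounded to 4 dp:

3.6261 mol


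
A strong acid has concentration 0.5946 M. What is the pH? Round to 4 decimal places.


A strong acid dissociates completely, so [H+] equals the given concentration.
pH = -log10([H+]) = -log10(0.5946)
pH = 0.2257751, rounded to 4 dp:

0.2258


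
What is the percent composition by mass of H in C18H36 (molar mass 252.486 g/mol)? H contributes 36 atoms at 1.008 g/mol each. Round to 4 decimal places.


pct = 100 * (n_elem * M_elem) / M_total
mass_contribution = 36 * 1.008 = 36.288 g/mol
pct = 100 * 36.288 / 252.486
pct = 14.37228203 %, rounded to 4 dp:

14.3723 %


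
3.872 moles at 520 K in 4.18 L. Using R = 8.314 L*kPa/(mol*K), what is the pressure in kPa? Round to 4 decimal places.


PV = nRT, solve for P = nRT / V.
nRT = 3.872 * 8.314 * 520 = 16739.7402
P = 16739.7402 / 4.18
P = 4004.72253589 kPa, rounded to 4 dp:

4004.7225 kPa


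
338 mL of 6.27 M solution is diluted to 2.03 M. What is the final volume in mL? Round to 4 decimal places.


Dilution: M1*V1 = M2*V2, solve for V2.
V2 = M1*V1 / M2
V2 = 6.27 * 338 / 2.03
V2 = 2119.26 / 2.03
V2 = 1043.97044335 mL, rounded to 4 dp:

1043.9704 mL


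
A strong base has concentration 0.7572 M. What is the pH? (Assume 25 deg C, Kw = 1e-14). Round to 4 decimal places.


A strong base dissociates completely, so [OH-] equals the given concentration.
pOH = -log10([OH-]) = -log10(0.7572) = 0.120789
pH = 14 - pOH = 14 - 0.120789
pH = 13.879211, rounded to 4 dp:

13.8792


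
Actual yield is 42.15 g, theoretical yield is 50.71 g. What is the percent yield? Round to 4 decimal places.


% yield = 100 * actual / theoretical
% yield = 100 * 42.15 / 50.71
% yield = 83.11970026 %, rounded to 4 dp:

83.1197 %


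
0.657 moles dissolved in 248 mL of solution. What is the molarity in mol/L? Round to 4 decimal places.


Convert volume to liters: V_L = V_mL / 1000.
V_L = 248 / 1000 = 0.248 L
M = n / V_L = 0.657 / 0.248
M = 2.64919355 mol/L, rounded to 4 dp:

2.6492 mol/L


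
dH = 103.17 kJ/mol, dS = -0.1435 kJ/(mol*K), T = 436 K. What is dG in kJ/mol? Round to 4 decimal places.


Gibbs: dG = dH - T*dS (consistent units, dS already in kJ/(mol*K)).
T*dS = 436 * -0.1435 = -62.566
dG = 103.17 - (-62.566)
dG = 165.736 kJ/mol, rounded to 4 dp:

165.7360 kJ/mol


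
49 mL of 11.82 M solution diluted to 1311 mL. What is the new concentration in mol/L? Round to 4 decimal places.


Dilution: M1*V1 = M2*V2, solve for M2.
M2 = M1*V1 / V2
M2 = 11.82 * 49 / 1311
M2 = 579.18 / 1311
M2 = 0.4417849 mol/L, rounded to 4 dp:

0.4418 mol/L


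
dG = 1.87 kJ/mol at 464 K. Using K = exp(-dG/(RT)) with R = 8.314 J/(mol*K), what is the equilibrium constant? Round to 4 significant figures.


dG is in kJ/mol; multiply by 1000 to match R in J/(mol*K).
RT = 8.314 * 464 = 3857.696 J/mol
exponent = -dG*1000 / (RT) = -(1.87*1000) / 3857.696 = -0.4847453
K = exp(-0.4847453)
K = 0.61585403, rounded to 4 significant figures:

0.6159


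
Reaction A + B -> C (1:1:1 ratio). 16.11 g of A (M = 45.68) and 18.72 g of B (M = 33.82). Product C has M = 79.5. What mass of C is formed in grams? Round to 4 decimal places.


Find moles of each reactant; the smaller value is the limiting reagent in a 1:1:1 reaction, so moles_C equals moles of the limiter.
n_A = mass_A / M_A = 16.11 / 45.68 = 0.352671 mol
n_B = mass_B / M_B = 18.72 / 33.82 = 0.553519 mol
Limiting reagent: A (smaller), n_limiting = 0.352671 mol
mass_C = n_limiting * M_C = 0.352671 * 79.5
mass_C = 28.0373445 g, rounded to 4 dp:

28.0373 g


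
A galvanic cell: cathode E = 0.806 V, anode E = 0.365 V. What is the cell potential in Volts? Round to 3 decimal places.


Standard cell potential: E_cell = E_cathode - E_anode.
E_cell = 0.806 - (0.365)
E_cell = 0.441 V, rounded to 3 dp:

0.441 V


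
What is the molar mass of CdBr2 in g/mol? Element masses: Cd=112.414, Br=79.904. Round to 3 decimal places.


M = sum(count * atomic_mass) over atoms.
M = 1*112.414 + 2*79.904
M = 112.414 + 159.808
M = 272.222 g/mol, rounded to 3 dp:

272.222 g/mol


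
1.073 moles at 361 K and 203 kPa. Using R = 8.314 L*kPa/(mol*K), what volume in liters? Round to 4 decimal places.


PV = nRT, solve for V = nRT / P.
nRT = 1.073 * 8.314 * 361 = 3220.4528
V = 3220.4528 / 203
V = 15.86429951 L, rounded to 4 dp:

15.8643 L


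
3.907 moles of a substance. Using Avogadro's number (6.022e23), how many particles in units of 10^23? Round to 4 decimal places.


N = n * NA, then divide by 1e23 for the requested units.
N / 1e23 = n * 6.022
N / 1e23 = 3.907 * 6.022
N / 1e23 = 23.527954, rounded to 4 dp:

23.5280


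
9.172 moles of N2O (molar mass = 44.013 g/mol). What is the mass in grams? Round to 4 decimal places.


mass = n * M
mass = 9.172 * 44.013
mass = 403.687236 g, rounded to 4 dp:

403.6872 g


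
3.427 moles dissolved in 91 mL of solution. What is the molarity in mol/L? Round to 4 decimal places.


Convert volume to liters: V_L = V_mL / 1000.
V_L = 91 / 1000 = 0.091 L
M = n / V_L = 3.427 / 0.091
M = 37.65934066 mol/L, rounded to 4 dp:

37.6593 mol/L


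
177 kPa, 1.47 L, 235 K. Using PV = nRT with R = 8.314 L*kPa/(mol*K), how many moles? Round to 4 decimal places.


PV = nRT, solve for n = PV / (RT).
PV = 177 * 1.47 = 260.19
RT = 8.314 * 235 = 1953.79
n = 260.19 / 1953.79
n = 0.13317194 mol, rounded to 4 dp:

0.1332 mol


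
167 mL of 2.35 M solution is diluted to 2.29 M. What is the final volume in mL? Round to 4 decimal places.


Dilution: M1*V1 = M2*V2, solve for V2.
V2 = M1*V1 / M2
V2 = 2.35 * 167 / 2.29
V2 = 392.45 / 2.29
V2 = 171.37554585 mL, rounded to 4 dp:

171.3755 mL


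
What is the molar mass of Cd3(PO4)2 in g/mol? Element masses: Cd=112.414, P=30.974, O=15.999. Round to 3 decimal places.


M = sum(count * atomic_mass) over atoms.
M = 3*112.414 + 2*30.974 + 8*15.999
M = 337.242 + 61.948 + 127.992
M = 527.182 g/mol, rounded to 3 dp:

527.182 g/mol


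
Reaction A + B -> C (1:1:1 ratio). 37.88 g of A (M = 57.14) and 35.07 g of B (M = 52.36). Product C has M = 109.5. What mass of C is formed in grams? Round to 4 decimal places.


Find moles of each reactant; the smaller value is the limiting reagent in a 1:1:1 reaction, so moles_C equals moles of the limiter.
n_A = mass_A / M_A = 37.88 / 57.14 = 0.662933 mol
n_B = mass_B / M_B = 35.07 / 52.36 = 0.669786 mol
Limiting reagent: A (smaller), n_limiting = 0.662933 mol
mass_C = n_limiting * M_C = 0.662933 * 109.5
mass_C = 72.5911635 g, rounded to 4 dp:

72.5912 g


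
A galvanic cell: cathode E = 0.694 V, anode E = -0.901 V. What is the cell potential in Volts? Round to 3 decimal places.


Standard cell potential: E_cell = E_cathode - E_anode.
E_cell = 0.694 - (-0.901)
E_cell = 1.595 V, rounded to 3 dp:

1.595 V


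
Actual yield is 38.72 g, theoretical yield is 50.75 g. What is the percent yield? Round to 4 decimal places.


% yield = 100 * actual / theoretical
% yield = 100 * 38.72 / 50.75
% yield = 76.2955665 %, rounded to 4 dp:

76.2956 %


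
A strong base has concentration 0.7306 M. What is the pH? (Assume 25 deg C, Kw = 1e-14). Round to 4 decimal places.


A strong base dissociates completely, so [OH-] equals the given concentration.
pOH = -log10([OH-]) = -log10(0.7306) = 0.13632
pH = 14 - pOH = 14 - 0.13632
pH = 13.86368, rounded to 4 dp:

13.8637


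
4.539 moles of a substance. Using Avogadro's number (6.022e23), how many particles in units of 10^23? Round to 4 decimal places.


N = n * NA, then divide by 1e23 for the requested units.
N / 1e23 = n * 6.022
N / 1e23 = 4.539 * 6.022
N / 1e23 = 27.333858, rounded to 4 dp:

27.3339


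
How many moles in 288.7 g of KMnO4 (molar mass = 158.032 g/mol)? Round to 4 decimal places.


n = mass / M
n = 288.7 / 158.032
n = 1.8268452 mol, rounded to 4 dp:

1.8268 mol


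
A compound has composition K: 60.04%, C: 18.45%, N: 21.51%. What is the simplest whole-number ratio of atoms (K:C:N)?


Assume 100 g of compound, divide each mass% by atomic mass to get moles, then normalize by the smallest to get a raw atom ratio.
Moles per 100 g: K: 60.04/39.098 = 1.5356, C: 18.45/12.011 = 1.5361, N: 21.51/14.007 = 1.5357
Raw ratio (divide by min = 1.5356): K: 1.0, C: 1.0, N: 1.0
Multiply by 1 to clear fractions: K: 1.0 ~= 1, C: 1.0 ~= 1, N: 1.0 ~= 1
Reduce by GCD to get the simplest whole-number ratio:

1:1:1


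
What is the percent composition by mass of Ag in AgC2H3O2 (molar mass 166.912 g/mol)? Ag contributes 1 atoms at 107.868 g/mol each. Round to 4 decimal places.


pct = 100 * (n_elem * M_elem) / M_total
mass_contribution = 1 * 107.868 = 107.868 g/mol
pct = 100 * 107.868 / 166.912
pct = 64.62567101 %, rounded to 4 dp:

64.6257 %


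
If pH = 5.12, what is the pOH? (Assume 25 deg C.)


At 25 deg C, pH + pOH = 14.
pOH = 14 - pH = 14 - 5.12
pOH = 8.88:

8.88


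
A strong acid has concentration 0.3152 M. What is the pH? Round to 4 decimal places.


A strong acid dissociates completely, so [H+] equals the given concentration.
pH = -log10([H+]) = -log10(0.3152)
pH = 0.50141379, rounded to 4 dp:

0.5014


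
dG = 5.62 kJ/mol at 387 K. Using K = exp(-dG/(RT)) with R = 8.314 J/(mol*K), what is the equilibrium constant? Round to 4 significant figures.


dG is in kJ/mol; multiply by 1000 to match R in J/(mol*K).
RT = 8.314 * 387 = 3217.518 J/mol
exponent = -dG*1000 / (RT) = -(5.62*1000) / 3217.518 = -1.74668798
K = exp(-1.74668798)
K = 0.17435044, rounded to 4 significant figures:

0.1744


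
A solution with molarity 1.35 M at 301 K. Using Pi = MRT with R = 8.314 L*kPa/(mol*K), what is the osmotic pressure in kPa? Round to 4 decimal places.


Osmotic pressure (van't Hoff): Pi = M*R*T.
RT = 8.314 * 301 = 2502.514
Pi = 1.35 * 2502.514
Pi = 3378.3939 kPa, rounded to 4 dp:

3378.3939 kPa


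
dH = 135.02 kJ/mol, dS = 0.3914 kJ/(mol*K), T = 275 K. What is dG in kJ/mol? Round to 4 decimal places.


Gibbs: dG = dH - T*dS (consistent units, dS already in kJ/(mol*K)).
T*dS = 275 * 0.3914 = 107.635
dG = 135.02 - (107.635)
dG = 27.385 kJ/mol, rounded to 4 dp:

27.3850 kJ/mol


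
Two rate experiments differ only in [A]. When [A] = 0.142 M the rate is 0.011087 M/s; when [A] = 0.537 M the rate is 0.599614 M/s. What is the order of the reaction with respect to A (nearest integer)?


Rate is proportional to [A]^n, so rate2/rate1 = ([A]2/[A]1)^n. Take logs to solve for n.
rate2/rate1 = 0.599614 / 0.011087 = 54.0826
[A]2/[A]1 = 0.537 / 0.142 = 3.7817
n = ln(54.0826) / ln(3.7817) = 3.0
Nearest integer order:

3


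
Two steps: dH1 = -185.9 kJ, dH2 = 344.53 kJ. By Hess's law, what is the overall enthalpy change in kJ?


Hess's law: enthalpy is a state function, so add the step enthalpies.
dH_total = dH1 + dH2 = -185.9 + (344.53)
dH_total = 158.63 kJ:

158.63 kJ


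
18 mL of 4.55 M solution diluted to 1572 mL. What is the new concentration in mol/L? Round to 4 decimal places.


Dilution: M1*V1 = M2*V2, solve for M2.
M2 = M1*V1 / V2
M2 = 4.55 * 18 / 1572
M2 = 81.9 / 1572
M2 = 0.05209924 mol/L, rounded to 4 dp:

0.0521 mol/L


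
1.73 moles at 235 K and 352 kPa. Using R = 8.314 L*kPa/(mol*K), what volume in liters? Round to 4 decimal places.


PV = nRT, solve for V = nRT / P.
nRT = 1.73 * 8.314 * 235 = 3380.0567
V = 3380.0567 / 352
V = 9.60243381 L, rounded to 4 dp:

9.6024 L


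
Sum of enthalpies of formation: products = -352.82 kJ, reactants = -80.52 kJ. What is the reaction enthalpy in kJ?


dH_rxn = sum(dH_f products) - sum(dH_f reactants)
dH_rxn = -352.82 - (-80.52)
dH_rxn = -272.3 kJ:

-272.30 kJ


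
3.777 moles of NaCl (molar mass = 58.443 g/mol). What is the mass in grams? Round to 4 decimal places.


mass = n * M
mass = 3.777 * 58.443
mass = 220.739211 g, rounded to 4 dp:

220.7392 g


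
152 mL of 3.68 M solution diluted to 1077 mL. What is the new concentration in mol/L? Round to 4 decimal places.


Dilution: M1*V1 = M2*V2, solve for M2.
M2 = M1*V1 / V2
M2 = 3.68 * 152 / 1077
M2 = 559.36 / 1077
M2 = 0.51936862 mol/L, rounded to 4 dp:

0.5194 mol/L


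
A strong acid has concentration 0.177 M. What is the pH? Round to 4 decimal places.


A strong acid dissociates completely, so [H+] equals the given concentration.
pH = -log10([H+]) = -log10(0.177)
pH = 0.75202673, rounded to 4 dp:

0.7520


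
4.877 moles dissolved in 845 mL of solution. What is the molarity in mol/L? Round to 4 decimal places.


Convert volume to liters: V_L = V_mL / 1000.
V_L = 845 / 1000 = 0.845 L
M = n / V_L = 4.877 / 0.845
M = 5.77159763 mol/L, rounded to 4 dp:

5.7716 mol/L


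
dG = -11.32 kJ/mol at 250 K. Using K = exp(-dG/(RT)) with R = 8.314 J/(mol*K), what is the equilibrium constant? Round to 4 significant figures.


dG is in kJ/mol; multiply by 1000 to match R in J/(mol*K).
RT = 8.314 * 250 = 2078.5 J/mol
exponent = -dG*1000 / (RT) = -(-11.32*1000) / 2078.5 = 5.44623527
K = exp(5.44623527)
K = 231.88354, rounded to 4 significant figures:

231.9


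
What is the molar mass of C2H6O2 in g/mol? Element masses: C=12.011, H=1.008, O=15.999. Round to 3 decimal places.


M = sum(count * atomic_mass) over atoms.
M = 2*12.011 + 6*1.008 + 2*15.999
M = 24.022 + 6.048 + 31.998
M = 62.068 g/mol, rounded to 3 dp:

62.068 g/mol


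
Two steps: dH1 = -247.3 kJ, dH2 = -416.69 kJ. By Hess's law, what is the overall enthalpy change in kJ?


Hess's law: enthalpy is a state function, so add the step enthalpies.
dH_total = dH1 + dH2 = -247.3 + (-416.69)
dH_total = -663.99 kJ:

-663.99 kJ


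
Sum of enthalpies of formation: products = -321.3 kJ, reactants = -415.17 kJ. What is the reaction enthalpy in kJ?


dH_rxn = sum(dH_f products) - sum(dH_f reactants)
dH_rxn = -321.3 - (-415.17)
dH_rxn = 93.87 kJ:

93.87 kJ


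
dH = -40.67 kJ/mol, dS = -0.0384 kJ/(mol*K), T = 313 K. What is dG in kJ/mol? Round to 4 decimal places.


Gibbs: dG = dH - T*dS (consistent units, dS already in kJ/(mol*K)).
T*dS = 313 * -0.0384 = -12.0192
dG = -40.67 - (-12.0192)
dG = -28.6508 kJ/mol, rounded to 4 dp:

-28.6508 kJ/mol


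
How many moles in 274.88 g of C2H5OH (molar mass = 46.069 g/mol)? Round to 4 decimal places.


n = mass / M
n = 274.88 / 46.069
n = 5.96670212 mol, rounded to 4 dp:

5.9667 mol


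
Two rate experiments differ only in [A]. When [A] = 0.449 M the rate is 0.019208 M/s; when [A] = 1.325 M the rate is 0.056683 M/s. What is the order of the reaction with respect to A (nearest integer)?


Rate is proportional to [A]^n, so rate2/rate1 = ([A]2/[A]1)^n. Take logs to solve for n.
rate2/rate1 = 0.056683 / 0.019208 = 2.951
[A]2/[A]1 = 1.325 / 0.449 = 2.951
n = ln(2.951) / ln(2.951) = 1.0
Nearest integer order:

1


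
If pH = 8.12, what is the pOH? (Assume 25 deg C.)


At 25 deg C, pH + pOH = 14.
pOH = 14 - pH = 14 - 8.12
pOH = 5.88:

5.88


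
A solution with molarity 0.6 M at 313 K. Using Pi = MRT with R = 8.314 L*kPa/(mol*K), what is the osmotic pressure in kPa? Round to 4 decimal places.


Osmotic pressure (van't Hoff): Pi = M*R*T.
RT = 8.314 * 313 = 2602.282
Pi = 0.6 * 2602.282
Pi = 1561.3692 kPa, rounded to 4 dp:

1561.3692 kPa


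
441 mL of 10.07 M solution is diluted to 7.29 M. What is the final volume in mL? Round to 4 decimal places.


Dilution: M1*V1 = M2*V2, solve for V2.
V2 = M1*V1 / M2
V2 = 10.07 * 441 / 7.29
V2 = 4440.87 / 7.29
V2 = 609.17283951 mL, rounded to 4 dp:

609.1728 mL


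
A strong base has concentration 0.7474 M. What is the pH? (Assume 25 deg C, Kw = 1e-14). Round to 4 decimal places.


A strong base dissociates completely, so [OH-] equals the given concentration.
pOH = -log10([OH-]) = -log10(0.7474) = 0.126447
pH = 14 - pOH = 14 - 0.126447
pH = 13.873553, rounded to 4 dp:

13.8736


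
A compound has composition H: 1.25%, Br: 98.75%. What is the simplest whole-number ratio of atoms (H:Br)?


Assume 100 g of compound, divide each mass% by atomic mass to get moles, then normalize by the smallest to get a raw atom ratio.
Moles per 100 g: H: 1.25/1.008 = 1.2401, Br: 98.75/79.904 = 1.2359
Raw ratio (divide by min = 1.2359): H: 1.003, Br: 1.0
Multiply by 1 to clear fractions: H: 1.003 ~= 1, Br: 1.0 ~= 1
Reduce by GCD to get the simplest whole-number ratio:

1:1


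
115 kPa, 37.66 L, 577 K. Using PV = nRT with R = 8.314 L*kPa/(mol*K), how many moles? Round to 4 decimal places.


PV = nRT, solve for n = PV / (RT).
PV = 115 * 37.66 = 4330.9
RT = 8.314 * 577 = 4797.178
n = 4330.9 / 4797.178
n = 0.90280161 mol, rounded to 4 dp:

0.9028 mol


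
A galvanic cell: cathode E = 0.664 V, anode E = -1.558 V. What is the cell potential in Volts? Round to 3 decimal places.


Standard cell potential: E_cell = E_cathode - E_anode.
E_cell = 0.664 - (-1.558)
E_cell = 2.222 V, rounded to 3 dp:

2.222 V


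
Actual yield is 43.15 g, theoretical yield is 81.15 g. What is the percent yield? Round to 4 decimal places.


% yield = 100 * actual / theoretical
% yield = 100 * 43.15 / 81.15
% yield = 53.17313617 %, rounded to 4 dp:

53.1731 %


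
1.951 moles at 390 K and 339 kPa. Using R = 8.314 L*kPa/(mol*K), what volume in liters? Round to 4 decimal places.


PV = nRT, solve for V = nRT / P.
nRT = 1.951 * 8.314 * 390 = 6326.0395
V = 6326.0395 / 339
V = 18.66088348 L, rounded to 4 dp:

18.6609 L


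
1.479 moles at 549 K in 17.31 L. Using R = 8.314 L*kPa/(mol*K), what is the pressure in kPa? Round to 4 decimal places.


PV = nRT, solve for P = nRT / V.
nRT = 1.479 * 8.314 * 549 = 6750.7269
P = 6750.7269 / 17.31
P = 389.99 kPa, rounded to 4 dp:

389.9900 kPa


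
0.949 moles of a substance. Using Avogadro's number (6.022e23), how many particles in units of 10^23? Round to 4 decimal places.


N = n * NA, then divide by 1e23 for the requested units.
N / 1e23 = n * 6.022
N / 1e23 = 0.949 * 6.022
N / 1e23 = 5.714878, rounded to 4 dp:

5.7149


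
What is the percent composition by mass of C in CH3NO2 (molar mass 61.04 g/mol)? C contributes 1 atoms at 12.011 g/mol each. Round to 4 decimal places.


pct = 100 * (n_elem * M_elem) / M_total
mass_contribution = 1 * 12.011 = 12.011 g/mol
pct = 100 * 12.011 / 61.04
pct = 19.67726081 %, rounded to 4 dp:

19.6773 %


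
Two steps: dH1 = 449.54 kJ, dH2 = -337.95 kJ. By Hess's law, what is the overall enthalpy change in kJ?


Hess's law: enthalpy is a state function, so add the step enthalpies.
dH_total = dH1 + dH2 = 449.54 + (-337.95)
dH_total = 111.59 kJ:

111.59 kJ


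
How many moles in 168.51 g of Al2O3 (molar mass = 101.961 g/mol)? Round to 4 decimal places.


n = mass / M
n = 168.51 / 101.961
n = 1.65269073 mol, rounded to 4 dp:

1.6527 mol


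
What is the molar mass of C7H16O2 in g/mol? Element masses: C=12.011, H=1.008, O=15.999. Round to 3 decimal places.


M = sum(count * atomic_mass) over atoms.
M = 7*12.011 + 16*1.008 + 2*15.999
M = 84.077 + 16.128 + 31.998
M = 132.203 g/mol, rounded to 3 dp:

132.203 g/mol


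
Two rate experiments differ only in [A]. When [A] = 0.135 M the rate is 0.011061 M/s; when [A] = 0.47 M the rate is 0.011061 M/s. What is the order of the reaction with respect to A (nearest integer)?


Rate is proportional to [A]^n, so rate2/rate1 = ([A]2/[A]1)^n. Take logs to solve for n.
rate2/rate1 = 0.011061 / 0.011061 = 1.0
[A]2/[A]1 = 0.47 / 0.135 = 3.4815
n = ln(1.0) / ln(3.4815) = 0.0
Nearest integer order:

0
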